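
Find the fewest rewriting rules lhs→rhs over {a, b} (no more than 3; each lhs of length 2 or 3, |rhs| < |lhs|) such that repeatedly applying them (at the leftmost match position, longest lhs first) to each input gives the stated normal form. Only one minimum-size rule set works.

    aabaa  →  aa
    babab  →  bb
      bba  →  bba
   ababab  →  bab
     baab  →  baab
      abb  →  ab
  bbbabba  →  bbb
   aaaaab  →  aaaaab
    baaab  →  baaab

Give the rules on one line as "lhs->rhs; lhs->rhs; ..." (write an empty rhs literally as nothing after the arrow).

aba->; abb->ab

  | aabaa => aa
  | babab => bb
  | bba
  | ababab => bab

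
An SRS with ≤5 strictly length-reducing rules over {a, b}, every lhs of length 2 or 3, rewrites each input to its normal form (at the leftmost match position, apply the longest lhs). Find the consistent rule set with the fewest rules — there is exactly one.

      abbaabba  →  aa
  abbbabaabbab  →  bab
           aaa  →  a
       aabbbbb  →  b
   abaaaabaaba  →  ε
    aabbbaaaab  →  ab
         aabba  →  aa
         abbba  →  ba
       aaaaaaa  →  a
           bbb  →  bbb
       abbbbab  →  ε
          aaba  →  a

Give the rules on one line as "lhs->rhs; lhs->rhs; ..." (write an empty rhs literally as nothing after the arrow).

  | abbaabba => aabba => aa
  | abbbabaabbab => babaabbab => babbab => bab
  | aaa => a
  | aabbbbb => abbb => b

aaa->a; aba->; abb->; bba->ab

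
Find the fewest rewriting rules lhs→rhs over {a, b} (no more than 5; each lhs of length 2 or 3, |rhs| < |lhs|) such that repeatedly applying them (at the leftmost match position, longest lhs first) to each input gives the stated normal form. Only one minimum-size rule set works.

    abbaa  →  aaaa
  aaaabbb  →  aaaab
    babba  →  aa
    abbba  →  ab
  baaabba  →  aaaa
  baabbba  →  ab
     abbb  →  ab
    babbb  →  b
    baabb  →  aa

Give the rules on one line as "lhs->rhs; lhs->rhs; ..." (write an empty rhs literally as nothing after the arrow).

aba->ab; ba->; bb->a; bbb->b

  | abbaa => aaaa
  | aaaabbb => aaaab
  | babba => bba => aa
  | abbba => aba => ab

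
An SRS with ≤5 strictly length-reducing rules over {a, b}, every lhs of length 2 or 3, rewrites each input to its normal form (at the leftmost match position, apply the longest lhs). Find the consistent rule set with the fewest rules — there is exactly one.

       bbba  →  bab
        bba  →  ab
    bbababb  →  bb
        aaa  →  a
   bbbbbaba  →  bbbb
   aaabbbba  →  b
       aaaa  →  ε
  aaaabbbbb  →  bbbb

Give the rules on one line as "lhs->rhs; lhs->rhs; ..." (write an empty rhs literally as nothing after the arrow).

  | bbba => bab
  | bba => ab
  | bbababb => abbabb => aabbb => bb
  | aaa => a

aa->; aab->; aba->bb; bba->ab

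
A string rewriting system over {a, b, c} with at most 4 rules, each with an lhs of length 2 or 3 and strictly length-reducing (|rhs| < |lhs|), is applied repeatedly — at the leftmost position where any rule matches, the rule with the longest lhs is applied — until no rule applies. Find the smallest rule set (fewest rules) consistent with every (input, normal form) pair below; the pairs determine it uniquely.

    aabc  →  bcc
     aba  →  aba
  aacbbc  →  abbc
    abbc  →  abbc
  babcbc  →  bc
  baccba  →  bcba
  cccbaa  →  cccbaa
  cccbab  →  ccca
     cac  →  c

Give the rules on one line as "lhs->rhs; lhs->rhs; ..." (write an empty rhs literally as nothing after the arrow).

  | aabc => bcc
  | aba
  | aacbbc => abbc
  | abbc

aab->bc; ac->; bab->a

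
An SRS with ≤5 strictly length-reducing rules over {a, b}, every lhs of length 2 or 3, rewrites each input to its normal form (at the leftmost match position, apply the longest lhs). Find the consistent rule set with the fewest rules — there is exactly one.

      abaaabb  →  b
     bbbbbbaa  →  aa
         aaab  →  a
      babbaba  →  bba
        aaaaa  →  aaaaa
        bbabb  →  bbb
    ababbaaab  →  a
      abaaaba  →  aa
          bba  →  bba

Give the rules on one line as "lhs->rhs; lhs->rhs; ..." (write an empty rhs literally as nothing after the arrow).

  | abaaabb => baaabb => aaabb => ab => b
  | bbbbbbaa => bbbbbaa => bbbbaa => bbbaa => bbaa => baa => aa
  | aaab => a
  | babbaba => bbaba => bba

aab->; ab->b; baa->aa; bab->b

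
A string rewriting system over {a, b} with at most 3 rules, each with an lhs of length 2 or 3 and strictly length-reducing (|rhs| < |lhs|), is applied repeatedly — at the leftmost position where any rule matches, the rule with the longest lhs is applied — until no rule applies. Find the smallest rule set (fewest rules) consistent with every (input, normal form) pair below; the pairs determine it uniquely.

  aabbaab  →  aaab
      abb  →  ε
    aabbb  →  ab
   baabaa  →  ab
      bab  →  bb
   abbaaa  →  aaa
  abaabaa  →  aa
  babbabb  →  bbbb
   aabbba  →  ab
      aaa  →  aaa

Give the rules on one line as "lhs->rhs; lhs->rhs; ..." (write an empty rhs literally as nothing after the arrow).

  | aabbaab => aaab
  | abb => ε
  | aabbb => ab
  | baabaa => babaa => bbaa => aba => ab

abb->; ba->b; bba->ab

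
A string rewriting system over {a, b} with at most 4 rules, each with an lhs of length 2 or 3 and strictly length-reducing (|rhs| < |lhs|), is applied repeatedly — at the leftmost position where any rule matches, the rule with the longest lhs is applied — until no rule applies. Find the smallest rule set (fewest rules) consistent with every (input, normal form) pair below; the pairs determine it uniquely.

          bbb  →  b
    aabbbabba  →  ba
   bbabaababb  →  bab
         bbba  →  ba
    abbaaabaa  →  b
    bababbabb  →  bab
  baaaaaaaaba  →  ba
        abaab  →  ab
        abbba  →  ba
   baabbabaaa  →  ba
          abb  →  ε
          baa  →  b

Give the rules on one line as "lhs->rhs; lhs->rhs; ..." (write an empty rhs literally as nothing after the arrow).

  | bbb => bb => b
  | aabbbabba => bbabba => babba => ba
  | bbabaababb => babaababb => bababb => bab
  | bbba => bba => ba

aa->b; aab->; abb->; bb->b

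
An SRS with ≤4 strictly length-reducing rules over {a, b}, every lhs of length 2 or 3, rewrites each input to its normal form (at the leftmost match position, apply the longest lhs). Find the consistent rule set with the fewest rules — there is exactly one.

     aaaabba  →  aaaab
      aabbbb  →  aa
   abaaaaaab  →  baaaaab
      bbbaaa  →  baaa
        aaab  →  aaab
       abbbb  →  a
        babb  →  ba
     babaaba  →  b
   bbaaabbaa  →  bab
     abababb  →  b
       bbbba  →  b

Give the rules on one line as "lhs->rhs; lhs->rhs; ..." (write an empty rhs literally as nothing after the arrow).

  | aaaabba => aaaab
  | aabbbb => aabb => aa
  | abaaaaaab => baaaaab
  | bbbaaa => baaa

aba->b; bb->; bba->b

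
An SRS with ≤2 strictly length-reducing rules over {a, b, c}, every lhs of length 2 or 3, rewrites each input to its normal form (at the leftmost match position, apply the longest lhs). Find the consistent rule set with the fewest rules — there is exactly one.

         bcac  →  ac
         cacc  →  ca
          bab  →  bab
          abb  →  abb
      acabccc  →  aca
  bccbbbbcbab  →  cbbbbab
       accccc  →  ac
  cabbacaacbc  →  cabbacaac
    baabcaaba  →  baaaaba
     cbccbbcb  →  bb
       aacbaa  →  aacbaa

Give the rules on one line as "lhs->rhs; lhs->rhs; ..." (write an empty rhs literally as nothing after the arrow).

bc->; cc->

  | bcac => ac
  | cacc => ca
  | bab
  | abb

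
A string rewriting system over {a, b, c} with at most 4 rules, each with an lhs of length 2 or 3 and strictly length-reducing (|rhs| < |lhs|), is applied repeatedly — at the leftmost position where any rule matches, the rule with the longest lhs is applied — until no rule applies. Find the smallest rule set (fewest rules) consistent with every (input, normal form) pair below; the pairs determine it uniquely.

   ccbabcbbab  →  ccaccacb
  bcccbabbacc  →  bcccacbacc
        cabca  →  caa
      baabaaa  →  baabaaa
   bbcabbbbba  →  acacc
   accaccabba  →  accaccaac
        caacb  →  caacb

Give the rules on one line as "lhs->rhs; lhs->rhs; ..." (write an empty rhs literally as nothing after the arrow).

bab->ac; bba->ac; bca->a

  | ccbabcbbab => ccaccbbab => ccaccacb
  | bcccbabbacc => bcccacbacc
  | cabca => caa
  | baabaaa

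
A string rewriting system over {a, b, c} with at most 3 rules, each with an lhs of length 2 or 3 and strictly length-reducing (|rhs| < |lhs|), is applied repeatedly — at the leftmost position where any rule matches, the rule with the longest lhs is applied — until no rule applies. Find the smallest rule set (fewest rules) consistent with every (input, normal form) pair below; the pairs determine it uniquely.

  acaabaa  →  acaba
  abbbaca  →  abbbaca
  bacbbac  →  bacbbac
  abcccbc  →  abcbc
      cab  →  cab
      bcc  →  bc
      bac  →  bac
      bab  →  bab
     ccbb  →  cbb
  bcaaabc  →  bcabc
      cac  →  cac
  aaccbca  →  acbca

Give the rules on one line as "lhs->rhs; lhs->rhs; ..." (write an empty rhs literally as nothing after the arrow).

  | acaabaa => acabaa => acaba
  | abbbaca
  | bacbbac
  | abcccbc => abccbc => abcbc

aa->a; cc->c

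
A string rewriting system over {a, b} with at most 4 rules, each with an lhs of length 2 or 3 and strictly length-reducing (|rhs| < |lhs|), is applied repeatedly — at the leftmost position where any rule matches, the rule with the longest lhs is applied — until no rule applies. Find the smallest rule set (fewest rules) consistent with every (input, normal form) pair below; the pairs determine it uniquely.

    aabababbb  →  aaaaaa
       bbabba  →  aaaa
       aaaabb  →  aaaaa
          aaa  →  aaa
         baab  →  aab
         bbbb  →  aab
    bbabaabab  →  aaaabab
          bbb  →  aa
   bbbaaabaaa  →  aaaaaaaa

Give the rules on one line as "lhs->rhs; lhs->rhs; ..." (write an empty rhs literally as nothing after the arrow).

baa->aa; bb->a; bbb->aa

  | aabababbb => aababaaa => aabaaaa => aaaaaa
  | bbabba => aabba => aaaa
  | aaaabb => aaaaa
  | aaa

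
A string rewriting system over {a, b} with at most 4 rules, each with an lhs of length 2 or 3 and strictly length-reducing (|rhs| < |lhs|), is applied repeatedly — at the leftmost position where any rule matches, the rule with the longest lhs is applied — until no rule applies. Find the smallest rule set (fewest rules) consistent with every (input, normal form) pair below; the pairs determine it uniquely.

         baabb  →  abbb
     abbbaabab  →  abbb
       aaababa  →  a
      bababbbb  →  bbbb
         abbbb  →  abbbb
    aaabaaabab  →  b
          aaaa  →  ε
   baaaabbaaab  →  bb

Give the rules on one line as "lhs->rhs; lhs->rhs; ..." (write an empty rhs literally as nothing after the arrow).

  | baabb => abbb
  | abbbaabab => abbabbab => abbbab => abbb
  | aaababa => ababa => aba => a
  | bababbbb => babbbb => bbbb

aa->; ba->; baa->ab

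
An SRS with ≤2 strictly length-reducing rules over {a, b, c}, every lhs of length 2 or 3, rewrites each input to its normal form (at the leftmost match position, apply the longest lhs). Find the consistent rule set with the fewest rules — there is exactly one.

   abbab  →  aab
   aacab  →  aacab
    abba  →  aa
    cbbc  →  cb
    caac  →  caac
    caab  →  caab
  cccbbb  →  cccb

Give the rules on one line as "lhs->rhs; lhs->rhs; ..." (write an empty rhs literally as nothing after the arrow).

  | abbab => aab
  | aacab
  | abba => aa
  | cbbc => cb

bb->; bbc->b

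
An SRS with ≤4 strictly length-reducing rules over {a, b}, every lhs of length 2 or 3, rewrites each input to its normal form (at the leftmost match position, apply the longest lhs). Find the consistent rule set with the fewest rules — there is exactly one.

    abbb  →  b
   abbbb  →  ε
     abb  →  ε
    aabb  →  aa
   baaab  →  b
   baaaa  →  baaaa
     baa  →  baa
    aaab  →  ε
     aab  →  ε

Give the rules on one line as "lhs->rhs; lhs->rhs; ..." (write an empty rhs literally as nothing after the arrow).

  | abbb => b
  | abbbb => bb => ε
  | abb => ε
  | aabb => bbb => aa

aab->bb; abb->; bb->; bbb->aa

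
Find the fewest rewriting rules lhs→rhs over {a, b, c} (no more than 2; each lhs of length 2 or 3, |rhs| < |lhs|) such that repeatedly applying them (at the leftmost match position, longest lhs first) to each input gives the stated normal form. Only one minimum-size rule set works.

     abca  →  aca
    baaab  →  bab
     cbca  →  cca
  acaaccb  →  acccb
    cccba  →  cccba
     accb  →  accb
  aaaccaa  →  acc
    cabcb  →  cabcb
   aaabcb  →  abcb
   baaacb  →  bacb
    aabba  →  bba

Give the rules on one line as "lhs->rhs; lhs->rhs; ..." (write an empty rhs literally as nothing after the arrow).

  | abca => aca
  | baaab => bab
  | cbca => cca
  | acaaccb => acccb

aa->; bca->ca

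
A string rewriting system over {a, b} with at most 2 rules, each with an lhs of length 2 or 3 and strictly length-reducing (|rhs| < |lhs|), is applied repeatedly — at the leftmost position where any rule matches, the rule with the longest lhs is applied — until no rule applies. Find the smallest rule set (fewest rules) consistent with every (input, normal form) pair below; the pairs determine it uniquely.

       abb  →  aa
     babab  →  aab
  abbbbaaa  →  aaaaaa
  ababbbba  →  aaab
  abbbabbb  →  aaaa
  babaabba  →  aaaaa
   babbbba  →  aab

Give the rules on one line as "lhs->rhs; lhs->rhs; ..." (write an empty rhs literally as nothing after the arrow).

  | abb => aa
  | babab => bbab => aab
  | abbbbaaa => aabbaaa => aaaaaa
  | ababbbba => abbbbba => aabbba => aaaba => aaab

ba->b; bb->a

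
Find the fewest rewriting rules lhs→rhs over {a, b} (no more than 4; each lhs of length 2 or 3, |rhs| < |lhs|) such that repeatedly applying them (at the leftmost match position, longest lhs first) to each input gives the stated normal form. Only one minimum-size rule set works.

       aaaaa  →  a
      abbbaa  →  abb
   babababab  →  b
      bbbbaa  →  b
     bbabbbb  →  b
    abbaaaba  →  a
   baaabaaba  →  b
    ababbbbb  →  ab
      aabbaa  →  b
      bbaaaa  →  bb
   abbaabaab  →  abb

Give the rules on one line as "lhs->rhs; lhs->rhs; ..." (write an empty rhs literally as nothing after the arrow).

aa->; ba->; baa->bb; bbb->b

  | aaaaa => aaa => a
  | abbbaa => abaa => abb
  | babababab => bababab => babab => bab => b
  | bbbbaa => bbaa => bbb => b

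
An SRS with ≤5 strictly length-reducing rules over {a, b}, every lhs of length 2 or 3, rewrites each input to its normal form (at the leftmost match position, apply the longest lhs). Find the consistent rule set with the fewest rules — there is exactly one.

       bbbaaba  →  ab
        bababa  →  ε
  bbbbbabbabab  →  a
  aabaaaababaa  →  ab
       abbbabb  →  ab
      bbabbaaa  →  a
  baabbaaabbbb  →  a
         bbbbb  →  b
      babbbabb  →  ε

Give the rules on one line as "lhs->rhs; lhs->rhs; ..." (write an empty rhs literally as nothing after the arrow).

aa->a; aba->ab; ba->; bb->

  | bbbaaba => baaba => aba => ab
  | bababa => baba => ba => ε
  | bbbbbabbabab => bbbabbabab => babbabab => bbabab => abab => abb => a
  | aabaaaababaa => abaaaababaa => abaaababaa => abaababaa => abababaa => abbabaa => aabaa => abaa => aba => ab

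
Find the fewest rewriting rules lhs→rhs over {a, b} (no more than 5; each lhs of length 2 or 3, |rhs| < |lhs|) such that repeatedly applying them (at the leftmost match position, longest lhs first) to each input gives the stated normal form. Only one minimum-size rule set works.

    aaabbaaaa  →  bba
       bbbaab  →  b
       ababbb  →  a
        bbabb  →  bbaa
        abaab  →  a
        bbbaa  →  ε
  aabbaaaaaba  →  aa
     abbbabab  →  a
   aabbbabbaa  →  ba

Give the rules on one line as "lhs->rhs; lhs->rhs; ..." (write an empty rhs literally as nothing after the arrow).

aaa->; ab->; abb->aa; bbb->a

  | aaabbaaaa => bbaaaa => bba
  | bbbaab => aaab => b
  | ababbb => abbb => aab => a
  | bbabb => bbaa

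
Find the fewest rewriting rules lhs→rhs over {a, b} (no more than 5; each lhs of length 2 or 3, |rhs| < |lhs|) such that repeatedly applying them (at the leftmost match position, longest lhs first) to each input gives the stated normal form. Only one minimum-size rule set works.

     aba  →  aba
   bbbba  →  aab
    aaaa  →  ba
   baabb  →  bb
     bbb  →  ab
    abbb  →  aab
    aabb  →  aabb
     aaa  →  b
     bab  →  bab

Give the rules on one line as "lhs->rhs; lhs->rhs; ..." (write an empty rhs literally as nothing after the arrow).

aaa->b; baa->; bba->ab; bbb->ab

  | aba
  | bbbba => abba => aab
  | aaaa => ba
  | baabb => bb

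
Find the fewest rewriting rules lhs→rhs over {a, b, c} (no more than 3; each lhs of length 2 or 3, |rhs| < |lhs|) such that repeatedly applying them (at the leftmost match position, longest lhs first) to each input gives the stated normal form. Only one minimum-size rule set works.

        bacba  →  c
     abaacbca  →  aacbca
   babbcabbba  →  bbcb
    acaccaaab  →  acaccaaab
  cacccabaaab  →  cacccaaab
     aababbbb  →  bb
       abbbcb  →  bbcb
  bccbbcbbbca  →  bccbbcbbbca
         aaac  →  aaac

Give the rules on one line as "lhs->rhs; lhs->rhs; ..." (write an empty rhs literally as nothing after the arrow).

  | bacba => cba => c
  | abaacbca => aacbca
  | babbcabbba => bbcabbba => bbcbba => bbcb
  | acaccaaab

abb->b; ba->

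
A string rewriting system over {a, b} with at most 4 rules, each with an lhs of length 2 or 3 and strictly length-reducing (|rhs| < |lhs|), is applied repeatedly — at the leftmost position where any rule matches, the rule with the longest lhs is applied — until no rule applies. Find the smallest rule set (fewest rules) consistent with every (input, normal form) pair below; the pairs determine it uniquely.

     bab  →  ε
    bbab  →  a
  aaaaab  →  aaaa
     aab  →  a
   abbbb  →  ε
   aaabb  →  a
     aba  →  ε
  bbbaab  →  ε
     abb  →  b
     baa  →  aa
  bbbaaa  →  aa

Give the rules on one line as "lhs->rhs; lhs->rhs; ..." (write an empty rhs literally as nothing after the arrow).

ab->; aba->; ba->a; bb->a

  | bab => ab => ε
  | bbab => aab => a
  | aaaaab => aaaa
  | aab => a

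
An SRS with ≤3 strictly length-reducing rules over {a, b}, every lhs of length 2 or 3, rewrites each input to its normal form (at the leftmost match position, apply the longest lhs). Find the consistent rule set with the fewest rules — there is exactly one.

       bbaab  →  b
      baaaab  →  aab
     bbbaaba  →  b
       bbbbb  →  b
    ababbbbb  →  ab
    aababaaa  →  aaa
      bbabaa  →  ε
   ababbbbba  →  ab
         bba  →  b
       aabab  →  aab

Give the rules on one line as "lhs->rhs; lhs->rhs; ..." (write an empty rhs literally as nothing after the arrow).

ba->b; baa->; bb->b

  | bbaab => baab => b
  | baaaab => aab
  | bbbaaba => bbaaba => baaba => ba => b
  | bbbbb => bbbb => bbb => bb => b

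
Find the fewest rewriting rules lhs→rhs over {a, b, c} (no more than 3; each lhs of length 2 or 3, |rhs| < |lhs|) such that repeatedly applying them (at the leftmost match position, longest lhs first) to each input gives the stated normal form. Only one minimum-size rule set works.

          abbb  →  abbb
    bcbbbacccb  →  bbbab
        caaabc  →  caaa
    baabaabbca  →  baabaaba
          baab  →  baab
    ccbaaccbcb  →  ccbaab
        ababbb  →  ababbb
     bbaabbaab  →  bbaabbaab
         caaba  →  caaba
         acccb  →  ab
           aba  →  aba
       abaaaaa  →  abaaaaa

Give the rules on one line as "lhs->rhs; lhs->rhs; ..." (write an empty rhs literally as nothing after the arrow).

ac->a; bc->

  | abbb
  | bcbbbacccb => bbbacccb => bbbaccb => bbbacb => bbbab
  | caaabc => caaa
  | baabaabbca => baabaaba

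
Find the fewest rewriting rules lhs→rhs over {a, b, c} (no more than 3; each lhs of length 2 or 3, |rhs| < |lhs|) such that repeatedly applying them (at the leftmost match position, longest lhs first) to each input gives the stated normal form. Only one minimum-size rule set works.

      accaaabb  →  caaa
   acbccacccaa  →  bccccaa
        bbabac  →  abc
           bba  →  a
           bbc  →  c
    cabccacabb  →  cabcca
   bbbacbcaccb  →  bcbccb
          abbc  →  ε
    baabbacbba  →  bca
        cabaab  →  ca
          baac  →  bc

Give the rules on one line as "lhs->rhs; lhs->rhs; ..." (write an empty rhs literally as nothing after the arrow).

  | accaaabb => caaabb => caaa
  | acbccacccaa => bccacccaa => bccccaa
  | bbabac => abac => abc
  | bba => a

ac->; ba->b; bb->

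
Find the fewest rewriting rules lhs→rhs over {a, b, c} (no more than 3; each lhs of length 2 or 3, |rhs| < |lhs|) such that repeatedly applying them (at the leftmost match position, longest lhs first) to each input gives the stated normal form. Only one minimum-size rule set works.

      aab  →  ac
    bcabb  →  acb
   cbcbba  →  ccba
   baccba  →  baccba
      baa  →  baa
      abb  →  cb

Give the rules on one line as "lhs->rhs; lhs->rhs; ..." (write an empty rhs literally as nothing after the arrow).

  | aab => ac
  | bcabb => aabb => acb
  | cbcbba => cabba => ccba
  | baccba

ab->c; bc->a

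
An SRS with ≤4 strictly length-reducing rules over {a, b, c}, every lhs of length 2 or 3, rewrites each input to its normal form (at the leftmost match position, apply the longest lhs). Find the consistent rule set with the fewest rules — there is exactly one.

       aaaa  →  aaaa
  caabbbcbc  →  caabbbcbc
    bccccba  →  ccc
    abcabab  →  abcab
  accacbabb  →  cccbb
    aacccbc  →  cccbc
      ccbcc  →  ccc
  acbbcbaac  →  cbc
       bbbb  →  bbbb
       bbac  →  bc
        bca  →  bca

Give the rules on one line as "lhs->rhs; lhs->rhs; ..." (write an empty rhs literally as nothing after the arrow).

ac->c; ba->; bcc->c

  | aaaa
  | caabbbcbc
  | bccccba => cccba => ccc
  | abcabab => abcab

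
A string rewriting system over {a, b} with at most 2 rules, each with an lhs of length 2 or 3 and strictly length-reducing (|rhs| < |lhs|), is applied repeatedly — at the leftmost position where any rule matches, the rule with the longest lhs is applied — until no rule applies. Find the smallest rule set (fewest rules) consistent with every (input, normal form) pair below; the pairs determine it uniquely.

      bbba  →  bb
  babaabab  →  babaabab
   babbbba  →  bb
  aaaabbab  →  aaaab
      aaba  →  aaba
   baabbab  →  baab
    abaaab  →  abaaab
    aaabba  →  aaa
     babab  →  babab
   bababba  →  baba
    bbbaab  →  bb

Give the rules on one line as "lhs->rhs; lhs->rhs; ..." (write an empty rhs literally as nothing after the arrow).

  | bbba => bb
  | babaabab
  | babbbba => bbba => bb
  | aaaabbab => aaaab

abb->; bba->b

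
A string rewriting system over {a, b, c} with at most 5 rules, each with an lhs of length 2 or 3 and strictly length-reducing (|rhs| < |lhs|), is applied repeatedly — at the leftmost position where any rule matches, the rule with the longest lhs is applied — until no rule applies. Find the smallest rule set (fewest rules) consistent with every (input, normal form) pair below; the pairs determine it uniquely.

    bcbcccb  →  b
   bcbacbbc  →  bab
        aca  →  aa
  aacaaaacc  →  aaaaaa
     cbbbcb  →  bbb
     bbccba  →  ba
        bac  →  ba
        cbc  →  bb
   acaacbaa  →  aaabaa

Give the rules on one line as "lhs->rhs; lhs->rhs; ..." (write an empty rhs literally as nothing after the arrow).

ac->a; bc->; cb->b; cbc->bb

  | bcbcccb => bcccb => ccb => cb => b
  | bcbacbbc => bacbbc => babbc => bab
  | aca => aa
  | aacaaaacc => aaaaaacc => aaaaaac => aaaaaa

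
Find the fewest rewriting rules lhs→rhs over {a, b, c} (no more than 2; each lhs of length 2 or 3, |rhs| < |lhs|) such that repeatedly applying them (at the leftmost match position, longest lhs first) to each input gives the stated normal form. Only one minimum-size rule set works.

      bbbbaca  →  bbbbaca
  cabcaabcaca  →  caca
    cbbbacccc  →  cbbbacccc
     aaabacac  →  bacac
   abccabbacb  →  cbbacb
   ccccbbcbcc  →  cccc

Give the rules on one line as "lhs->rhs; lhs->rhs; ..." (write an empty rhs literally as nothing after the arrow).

ab->b; bc->

  | bbbbaca
  | cabcaabcaca => cbcaabcaca => caabcaca => cabcaca => cbcaca => caca
  | cbbbacccc
  | aaabacac => aabacac => abacac => bacac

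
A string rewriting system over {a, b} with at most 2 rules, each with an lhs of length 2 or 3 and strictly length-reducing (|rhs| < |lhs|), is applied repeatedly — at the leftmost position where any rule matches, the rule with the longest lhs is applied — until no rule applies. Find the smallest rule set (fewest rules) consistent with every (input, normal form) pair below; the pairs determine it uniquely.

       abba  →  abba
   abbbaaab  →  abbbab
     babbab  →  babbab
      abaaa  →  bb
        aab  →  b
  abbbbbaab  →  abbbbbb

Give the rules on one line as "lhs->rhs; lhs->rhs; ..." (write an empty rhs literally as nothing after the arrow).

  | abba
  | abbbaaab => abbbab
  | babbab
  | abaaa => bbaa => bb

aa->; aba->bb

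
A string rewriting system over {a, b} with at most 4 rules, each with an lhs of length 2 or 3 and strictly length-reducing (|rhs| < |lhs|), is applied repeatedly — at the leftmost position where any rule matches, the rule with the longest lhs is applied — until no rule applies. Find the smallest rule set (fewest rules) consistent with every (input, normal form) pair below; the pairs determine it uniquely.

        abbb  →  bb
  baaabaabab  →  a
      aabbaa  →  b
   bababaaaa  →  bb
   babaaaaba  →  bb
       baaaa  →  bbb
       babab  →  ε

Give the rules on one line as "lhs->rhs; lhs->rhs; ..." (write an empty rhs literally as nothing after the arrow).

aa->b; aab->a; ab->; bab->ab

  | abbb => bb
  | baaabaabab => bbabaabab => babaabab => abaabab => aabab => aab => a
  | aabbaa => abaa => aa => b
  | bababaaaa => ababaaaa => abaaaa => aaaa => baa => bb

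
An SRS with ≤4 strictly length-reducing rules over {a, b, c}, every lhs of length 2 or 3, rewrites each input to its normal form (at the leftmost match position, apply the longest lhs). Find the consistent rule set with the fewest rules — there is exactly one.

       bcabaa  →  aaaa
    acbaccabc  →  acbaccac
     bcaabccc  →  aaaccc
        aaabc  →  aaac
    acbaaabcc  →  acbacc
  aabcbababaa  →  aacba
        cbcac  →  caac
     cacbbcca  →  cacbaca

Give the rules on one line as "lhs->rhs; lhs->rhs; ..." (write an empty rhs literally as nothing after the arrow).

ab->a; baa->ba; bc->a

  | bcabaa => aabaa => aaaa
  | acbaccabc => acbaccac
  | bcaabccc => aaabccc => aaaccc
  | aaabc => aaac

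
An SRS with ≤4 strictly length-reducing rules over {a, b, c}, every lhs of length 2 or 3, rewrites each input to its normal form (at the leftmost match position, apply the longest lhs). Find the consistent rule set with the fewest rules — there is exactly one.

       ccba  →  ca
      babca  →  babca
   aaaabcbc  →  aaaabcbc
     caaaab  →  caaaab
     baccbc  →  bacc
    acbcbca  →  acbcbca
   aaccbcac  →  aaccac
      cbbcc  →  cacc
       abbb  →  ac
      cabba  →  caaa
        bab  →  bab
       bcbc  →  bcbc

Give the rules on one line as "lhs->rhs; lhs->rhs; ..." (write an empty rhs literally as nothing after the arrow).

bb->a; bbb->c; ccb->c

  | ccba => ca
  | babca
  | aaaabcbc
  | caaaab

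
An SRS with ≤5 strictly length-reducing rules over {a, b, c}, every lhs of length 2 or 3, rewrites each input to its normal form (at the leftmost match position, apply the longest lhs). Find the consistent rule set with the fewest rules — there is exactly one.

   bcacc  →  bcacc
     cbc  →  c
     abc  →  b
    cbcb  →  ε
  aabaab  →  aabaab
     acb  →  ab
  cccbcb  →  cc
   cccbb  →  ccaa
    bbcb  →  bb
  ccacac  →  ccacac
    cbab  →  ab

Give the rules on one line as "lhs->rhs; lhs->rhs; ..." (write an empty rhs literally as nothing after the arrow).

abc->b; acb->ab; cb->; cbb->aa

  | bcacc
  | cbc => c
  | abc => b
  | cbcb => cb => ε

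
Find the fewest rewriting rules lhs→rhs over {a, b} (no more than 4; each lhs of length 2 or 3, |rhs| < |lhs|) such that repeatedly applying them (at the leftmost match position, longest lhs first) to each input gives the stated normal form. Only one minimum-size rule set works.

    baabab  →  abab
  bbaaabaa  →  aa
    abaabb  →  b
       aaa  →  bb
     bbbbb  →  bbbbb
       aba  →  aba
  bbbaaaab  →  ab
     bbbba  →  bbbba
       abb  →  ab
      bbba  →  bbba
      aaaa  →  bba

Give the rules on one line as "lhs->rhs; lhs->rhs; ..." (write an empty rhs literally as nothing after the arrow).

aaa->bb; aab->; abb->ab; baa->a

  | baabab => abab
  | bbaaabaa => baabaa => abaa => aa
  | abaabb => aabb => b
  | aaa => bb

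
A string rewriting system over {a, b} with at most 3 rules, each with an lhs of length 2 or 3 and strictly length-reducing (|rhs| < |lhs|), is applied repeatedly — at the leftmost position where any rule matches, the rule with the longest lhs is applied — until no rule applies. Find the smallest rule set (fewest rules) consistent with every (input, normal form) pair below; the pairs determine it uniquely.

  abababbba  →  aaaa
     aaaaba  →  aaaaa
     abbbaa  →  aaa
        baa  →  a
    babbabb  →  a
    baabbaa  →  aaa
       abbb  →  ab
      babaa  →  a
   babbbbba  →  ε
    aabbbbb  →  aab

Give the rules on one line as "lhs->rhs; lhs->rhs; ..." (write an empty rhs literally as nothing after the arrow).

aba->aa; ba->; bb->

  | abababbba => aababbba => aaabbba => aaaba => aaaa
  | aaaaba => aaaaa
  | abbbaa => abaa => aaa
  | baa => a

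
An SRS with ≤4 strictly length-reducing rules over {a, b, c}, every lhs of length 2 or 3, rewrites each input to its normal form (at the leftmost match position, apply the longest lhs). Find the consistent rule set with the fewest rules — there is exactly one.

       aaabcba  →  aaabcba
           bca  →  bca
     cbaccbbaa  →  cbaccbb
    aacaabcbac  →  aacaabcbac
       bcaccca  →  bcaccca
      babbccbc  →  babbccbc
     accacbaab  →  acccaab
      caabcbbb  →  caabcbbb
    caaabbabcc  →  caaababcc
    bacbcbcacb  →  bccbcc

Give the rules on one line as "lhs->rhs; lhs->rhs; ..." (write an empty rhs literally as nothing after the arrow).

  | aaabcba
  | bca
  | cbaccbbaa => cbaccbaa => cbaccbb
  | aacaabcbac

acb->c; baa->bb; bba->ba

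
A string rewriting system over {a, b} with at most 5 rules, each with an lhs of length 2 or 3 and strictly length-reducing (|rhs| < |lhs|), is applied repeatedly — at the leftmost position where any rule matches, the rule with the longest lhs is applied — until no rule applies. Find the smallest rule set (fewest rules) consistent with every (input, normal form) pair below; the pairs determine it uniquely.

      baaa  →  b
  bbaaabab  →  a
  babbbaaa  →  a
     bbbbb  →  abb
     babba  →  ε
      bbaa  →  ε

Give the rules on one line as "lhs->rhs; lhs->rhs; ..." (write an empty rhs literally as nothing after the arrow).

aa->b; ba->; bab->; bbb->a

  | baaa => aa => b
  | bbaaabab => baabab => abab => a
  | babbbaaa => bbaaa => baa => a
  | bbbbb => abb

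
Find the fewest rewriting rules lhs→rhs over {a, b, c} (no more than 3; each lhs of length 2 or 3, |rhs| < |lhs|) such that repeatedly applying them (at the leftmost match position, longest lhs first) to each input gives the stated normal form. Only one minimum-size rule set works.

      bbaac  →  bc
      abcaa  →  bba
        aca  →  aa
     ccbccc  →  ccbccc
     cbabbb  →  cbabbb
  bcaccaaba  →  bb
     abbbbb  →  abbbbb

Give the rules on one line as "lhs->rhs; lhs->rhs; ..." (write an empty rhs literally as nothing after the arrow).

  | bbaac => bc
  | abcaa => abaa => bba
  | aca => aa
  | ccbccc

aba->bb; baa->; ca->a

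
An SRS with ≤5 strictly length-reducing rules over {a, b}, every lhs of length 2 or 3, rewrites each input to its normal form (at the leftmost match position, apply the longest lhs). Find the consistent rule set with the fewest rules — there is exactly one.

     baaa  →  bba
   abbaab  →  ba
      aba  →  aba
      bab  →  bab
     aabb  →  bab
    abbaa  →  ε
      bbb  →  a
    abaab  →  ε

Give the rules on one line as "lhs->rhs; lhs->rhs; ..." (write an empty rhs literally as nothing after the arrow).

aa->; aab->ba; baa->bb; bbb->a

  | baaa => bba
  | abbaab => abbbb => aab => ba
  | aba
  | bab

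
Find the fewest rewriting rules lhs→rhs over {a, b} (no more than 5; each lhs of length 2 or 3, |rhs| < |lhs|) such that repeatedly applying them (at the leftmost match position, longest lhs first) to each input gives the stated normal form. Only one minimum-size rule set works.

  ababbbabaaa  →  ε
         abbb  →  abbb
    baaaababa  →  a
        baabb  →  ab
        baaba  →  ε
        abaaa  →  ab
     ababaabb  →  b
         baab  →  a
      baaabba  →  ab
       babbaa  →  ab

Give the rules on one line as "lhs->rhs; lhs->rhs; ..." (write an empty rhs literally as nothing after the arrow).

aa->; aab->; ba->b; bab->a

  | ababbbabaaa => aabbabaaa => babaaa => aaaa => aa => ε
  | abbb
  | baaaababa => baaababa => baababa => bababa => aaba => a
  | baabb => babb => ab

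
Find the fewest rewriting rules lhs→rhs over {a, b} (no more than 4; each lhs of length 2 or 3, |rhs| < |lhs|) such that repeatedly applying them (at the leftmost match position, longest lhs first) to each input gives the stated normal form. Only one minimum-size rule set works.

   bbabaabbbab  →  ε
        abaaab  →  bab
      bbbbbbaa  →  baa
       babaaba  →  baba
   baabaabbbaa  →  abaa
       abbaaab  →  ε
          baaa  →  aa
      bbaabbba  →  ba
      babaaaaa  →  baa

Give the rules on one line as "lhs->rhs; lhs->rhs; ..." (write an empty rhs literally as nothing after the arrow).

aaa->ba; aab->; bb->a

  | bbabaabbbab => aabaabbbab => aabbbab => bbab => aab => ε
  | abaaab => abbab => aaab => bab
  | bbbbbbaa => abbbbaa => aabbaa => baa
  | babaaba => baba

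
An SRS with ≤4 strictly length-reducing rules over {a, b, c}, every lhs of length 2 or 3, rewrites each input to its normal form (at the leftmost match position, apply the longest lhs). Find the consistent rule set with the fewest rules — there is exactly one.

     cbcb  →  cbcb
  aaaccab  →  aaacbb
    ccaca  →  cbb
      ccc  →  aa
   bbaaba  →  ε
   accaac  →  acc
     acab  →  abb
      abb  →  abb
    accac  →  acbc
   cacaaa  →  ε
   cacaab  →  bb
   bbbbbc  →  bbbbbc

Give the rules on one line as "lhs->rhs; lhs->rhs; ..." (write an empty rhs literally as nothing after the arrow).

ba->; ca->b; ccc->aa

  | cbcb
  | aaaccab => aaacbb
  | ccaca => cbca => cbb
  | ccc => aa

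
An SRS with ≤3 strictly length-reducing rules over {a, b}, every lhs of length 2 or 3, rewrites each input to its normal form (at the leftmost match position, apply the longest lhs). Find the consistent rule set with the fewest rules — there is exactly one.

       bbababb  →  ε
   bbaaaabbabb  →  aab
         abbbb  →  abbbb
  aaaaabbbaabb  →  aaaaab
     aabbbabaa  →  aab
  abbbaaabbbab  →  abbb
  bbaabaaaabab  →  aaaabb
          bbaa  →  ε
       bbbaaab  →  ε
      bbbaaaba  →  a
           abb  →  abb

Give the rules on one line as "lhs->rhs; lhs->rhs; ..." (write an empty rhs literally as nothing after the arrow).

  | bbababb => bbaabb => babb => bab => ba => ε
  | bbaaaabbabb => baaabbabb => aabbabb => aabbab => aabba => aab
  | abbbb
  | aaaaabbbaabb => aaaaabbabb => aaaaabbab => aaaaabba => aaaaab

aba->ab; ba->; bab->ba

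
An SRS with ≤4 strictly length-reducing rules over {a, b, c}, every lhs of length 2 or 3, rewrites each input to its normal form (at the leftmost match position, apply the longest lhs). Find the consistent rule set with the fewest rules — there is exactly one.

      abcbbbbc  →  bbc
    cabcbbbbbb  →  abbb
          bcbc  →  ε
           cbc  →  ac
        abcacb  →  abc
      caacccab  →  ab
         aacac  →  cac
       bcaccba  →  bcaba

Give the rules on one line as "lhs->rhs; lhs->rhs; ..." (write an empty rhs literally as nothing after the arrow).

  | abcbbbbc => acbbbc => aabbc => bbc
  | cabcbbbbbb => cacbbbbb => caabbbb => cbbbb => abbb
  | bcbc => cc => ε
  | cbc => ac

aa->; bcb->c; cb->a; cc->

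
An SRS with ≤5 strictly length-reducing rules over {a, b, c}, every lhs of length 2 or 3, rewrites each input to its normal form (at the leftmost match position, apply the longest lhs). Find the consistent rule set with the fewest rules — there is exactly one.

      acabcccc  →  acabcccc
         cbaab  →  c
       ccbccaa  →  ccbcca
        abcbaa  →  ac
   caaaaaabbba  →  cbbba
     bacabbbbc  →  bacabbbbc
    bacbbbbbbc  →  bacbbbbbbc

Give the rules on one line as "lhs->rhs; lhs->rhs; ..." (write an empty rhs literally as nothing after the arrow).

aa->a; aaa->; bab->; bcb->ca

  | acabcccc
  | cbaab => cbab => c
  | ccbccaa => ccbcca
  | abcbaa => acaaa => ac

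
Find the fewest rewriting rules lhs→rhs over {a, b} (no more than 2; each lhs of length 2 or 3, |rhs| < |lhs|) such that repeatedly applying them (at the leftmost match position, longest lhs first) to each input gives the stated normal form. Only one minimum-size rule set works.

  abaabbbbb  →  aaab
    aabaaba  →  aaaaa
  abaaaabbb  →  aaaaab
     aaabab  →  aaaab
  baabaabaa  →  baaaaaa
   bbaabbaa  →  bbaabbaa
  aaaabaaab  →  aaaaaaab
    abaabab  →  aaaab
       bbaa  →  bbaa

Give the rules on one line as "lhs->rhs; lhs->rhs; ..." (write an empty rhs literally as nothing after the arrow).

  | abaabbbbb => aaabbbbb => aaabbb => aaab
  | aabaaba => aaaaba => aaaaa
  | abaaaabbb => aaaaabbb => aaaaab
  | aaabab => aaaab

aba->aa; bbb->b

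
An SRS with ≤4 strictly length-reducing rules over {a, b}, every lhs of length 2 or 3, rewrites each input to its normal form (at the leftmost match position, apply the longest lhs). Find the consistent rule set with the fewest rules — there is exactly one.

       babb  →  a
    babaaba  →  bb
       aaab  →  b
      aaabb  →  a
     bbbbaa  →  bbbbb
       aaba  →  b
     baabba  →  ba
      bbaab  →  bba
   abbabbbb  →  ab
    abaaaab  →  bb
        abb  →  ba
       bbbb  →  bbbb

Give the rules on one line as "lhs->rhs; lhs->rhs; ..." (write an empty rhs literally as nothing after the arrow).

  | babb => aab => a
  | babaaba => aaaaba => baaba => baa => bb
  | aaab => bab => aa => b
  | aaabb => babb => aab => a

aa->b; aab->a; abb->ba; bab->aa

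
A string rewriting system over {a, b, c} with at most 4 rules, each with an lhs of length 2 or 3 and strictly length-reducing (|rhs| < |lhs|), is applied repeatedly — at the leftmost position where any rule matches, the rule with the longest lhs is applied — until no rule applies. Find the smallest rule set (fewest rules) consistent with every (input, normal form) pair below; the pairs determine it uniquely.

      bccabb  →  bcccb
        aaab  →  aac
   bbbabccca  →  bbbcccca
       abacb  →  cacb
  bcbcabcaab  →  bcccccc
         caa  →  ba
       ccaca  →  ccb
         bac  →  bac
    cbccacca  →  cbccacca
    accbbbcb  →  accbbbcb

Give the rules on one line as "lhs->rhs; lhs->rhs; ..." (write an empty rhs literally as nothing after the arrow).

ab->c; aca->b; bca->cc; caa->ba

  | bccabb => bcccb
  | aaab => aac
  | bbbabccca => bbbcccca
  | abacb => cacb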